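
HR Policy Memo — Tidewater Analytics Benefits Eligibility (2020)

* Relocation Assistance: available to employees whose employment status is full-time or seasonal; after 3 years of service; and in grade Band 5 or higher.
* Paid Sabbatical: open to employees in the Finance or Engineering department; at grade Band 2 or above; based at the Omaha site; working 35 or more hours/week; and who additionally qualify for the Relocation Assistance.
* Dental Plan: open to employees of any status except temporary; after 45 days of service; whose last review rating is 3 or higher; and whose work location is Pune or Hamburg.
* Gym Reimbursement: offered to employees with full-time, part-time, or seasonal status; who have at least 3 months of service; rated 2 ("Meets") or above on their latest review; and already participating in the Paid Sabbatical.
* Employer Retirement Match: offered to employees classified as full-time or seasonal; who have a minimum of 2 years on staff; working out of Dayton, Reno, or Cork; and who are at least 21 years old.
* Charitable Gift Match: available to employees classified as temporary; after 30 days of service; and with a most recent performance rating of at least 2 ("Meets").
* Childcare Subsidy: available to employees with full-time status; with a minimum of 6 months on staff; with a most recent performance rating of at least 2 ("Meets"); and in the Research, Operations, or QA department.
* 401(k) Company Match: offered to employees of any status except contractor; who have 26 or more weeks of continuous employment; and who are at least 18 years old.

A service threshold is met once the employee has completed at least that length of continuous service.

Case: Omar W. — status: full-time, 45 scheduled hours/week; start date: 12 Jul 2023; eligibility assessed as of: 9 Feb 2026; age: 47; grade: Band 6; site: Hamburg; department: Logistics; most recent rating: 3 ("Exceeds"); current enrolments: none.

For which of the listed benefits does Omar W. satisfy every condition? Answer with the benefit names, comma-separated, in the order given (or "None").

Dental Plan, 401(k) Company Match

Service from 12 Jul 2023 to 9 Feb 2026: 943 days.
Relocation Assistance — status full-time ✓; service 943 days < 3 years (≈1095 days) ✗ → not eligible.
Paid Sabbatical — dept Logistics ✗ → not eligible.
Dental Plan — status full-time ✓ (not excluded); service 943 days ≥ 45 days ✓; rating 3 ≥ 3 ✓; site Hamburg ✓ → eligible.
Gym Reimbursement — status full-time ✓; service 943 days ≥ 3 months (≈90 days) ✓; rating 3 ≥ 2 ✓; not enrolled in Paid Sabbatical ✗ → not eligible.
Employer Retirement Match — status full-time ✓; service 943 days ≥ 2 years (≈730 days) ✓; site Hamburg ✗ (not Dayton, Reno, or Cork) → not eligible.
Charitable Gift Match — status full-time ✗ (requires temporary) → not eligible.
Childcare Subsidy — status full-time ✓; service 943 days ≥ 6 months (≈180 days) ✓; rating 3 ≥ 2 ✓; dept Logistics ✗ → not eligible.
401(k) Company Match — status full-time ✓ (not excluded); service 943 days ≥ 26 weeks (≈182 days) ✓; age 47 ≥ 18 ✓ → eligible.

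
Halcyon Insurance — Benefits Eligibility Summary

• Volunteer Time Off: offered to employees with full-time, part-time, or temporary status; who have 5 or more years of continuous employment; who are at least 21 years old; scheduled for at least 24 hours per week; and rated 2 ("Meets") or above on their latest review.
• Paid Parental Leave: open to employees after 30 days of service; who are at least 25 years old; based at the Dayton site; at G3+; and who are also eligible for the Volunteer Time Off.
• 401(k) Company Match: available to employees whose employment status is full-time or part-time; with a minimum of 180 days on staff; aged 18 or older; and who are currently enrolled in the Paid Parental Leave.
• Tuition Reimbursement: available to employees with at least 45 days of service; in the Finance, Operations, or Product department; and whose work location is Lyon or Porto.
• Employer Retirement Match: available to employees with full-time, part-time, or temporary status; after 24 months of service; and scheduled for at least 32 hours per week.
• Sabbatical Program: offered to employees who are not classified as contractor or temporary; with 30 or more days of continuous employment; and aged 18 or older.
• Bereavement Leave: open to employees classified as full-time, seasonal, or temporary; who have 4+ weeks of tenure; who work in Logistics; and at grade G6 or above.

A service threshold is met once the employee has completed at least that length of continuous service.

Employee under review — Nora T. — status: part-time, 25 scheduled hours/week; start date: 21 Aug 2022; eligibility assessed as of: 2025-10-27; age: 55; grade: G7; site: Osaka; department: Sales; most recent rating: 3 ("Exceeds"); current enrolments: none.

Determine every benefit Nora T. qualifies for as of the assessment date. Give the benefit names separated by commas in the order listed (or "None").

Service from 21 Aug 2022 to 2025-10-27: 1163 days.
Volunteer Time Off — status part-time ✓; service 1163 days < 5 years (≈1825 days) ✗ → not eligible.
Paid Parental Leave — service 1163 days ≥ 30 days ✓; age 55 ≥ 25 ✓; site Osaka ✗ (not Dayton) → not eligible.
401(k) Company Match — status part-time ✓; service 1163 days ≥ 180 days ✓; age 55 ≥ 18 ✓; not enrolled in Paid Parental Leave ✗ → not eligible.
Tuition Reimbursement — service 1163 days ≥ 45 days ✓; dept Sales ✗ → not eligible.
Employer Retirement Match — status part-time ✓; service 1163 days ≥ 24 months (≈720 days) ✓; 25 hrs/wk < 32 ✗ → not eligible.
Sabbatical Program — status part-time ✓ (not excluded); service 1163 days ≥ 30 days ✓; age 55 ≥ 18 ✓ → eligible.
Bereavement Leave — status part-time ✗ (requires full-time, seasonal, or temporary) → not eligible.

Sabbatical Program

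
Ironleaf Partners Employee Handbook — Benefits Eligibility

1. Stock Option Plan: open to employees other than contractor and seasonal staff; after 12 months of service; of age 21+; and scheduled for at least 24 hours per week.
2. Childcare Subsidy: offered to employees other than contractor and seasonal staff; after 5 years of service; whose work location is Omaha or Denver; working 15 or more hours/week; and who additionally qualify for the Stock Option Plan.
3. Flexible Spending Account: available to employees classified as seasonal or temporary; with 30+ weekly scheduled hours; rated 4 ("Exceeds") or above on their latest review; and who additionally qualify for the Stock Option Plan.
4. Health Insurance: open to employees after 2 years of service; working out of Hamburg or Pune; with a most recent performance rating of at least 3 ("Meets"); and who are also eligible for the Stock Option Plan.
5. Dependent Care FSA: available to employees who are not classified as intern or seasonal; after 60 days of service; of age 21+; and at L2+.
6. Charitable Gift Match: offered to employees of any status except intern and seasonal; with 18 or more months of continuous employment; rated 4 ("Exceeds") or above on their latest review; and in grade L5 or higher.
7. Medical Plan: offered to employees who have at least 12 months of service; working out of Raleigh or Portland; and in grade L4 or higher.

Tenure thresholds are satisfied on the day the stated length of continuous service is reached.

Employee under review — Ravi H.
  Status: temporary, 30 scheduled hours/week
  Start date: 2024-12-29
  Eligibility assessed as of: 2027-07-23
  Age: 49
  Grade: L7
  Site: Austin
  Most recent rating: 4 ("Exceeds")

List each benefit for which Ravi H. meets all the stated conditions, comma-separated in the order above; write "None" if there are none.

Service from 2024-12-29 to 2027-07-23: 936 days.
Stock Option Plan — status temporary ✓ (not excluded); service 936 days ≥ 12 months (≈360 days) ✓; age 49 ≥ 21 ✓; 30 hrs/wk ≥ 24 ✓ → eligible.
Childcare Subsidy — status temporary ✓ (not excluded); service 936 days < 5 years (≈1825 days) ✗ → not eligible.
Flexible Spending Account — status temporary ✓; 30 hrs/wk ≥ 30 ✓; rating 4 ≥ 4 ✓; eligible for Stock Option Plan ✓ → eligible.
Health Insurance — service 936 days ≥ 2 years (≈730 days) ✓; site Austin ✗ (not Hamburg or Pune) → not eligible.
Dependent Care FSA — status temporary ✓ (not excluded); service 936 days ≥ 60 days ✓; age 49 ≥ 21 ✓; grade L7 ≥ L2 ✓ → eligible.
Charitable Gift Match — status temporary ✓ (not excluded); service 936 days ≥ 18 months (≈540 days) ✓; rating 4 ≥ 4 ✓; grade L7 ≥ L5 ✓ → eligible.
Medical Plan — service 936 days ≥ 12 months (≈360 days) ✓; site Austin ✗ (not Raleigh or Portland) → not eligible.

Stock Option Plan, Flexible Spending Account, Dependent Care FSA, Charitable Gift Match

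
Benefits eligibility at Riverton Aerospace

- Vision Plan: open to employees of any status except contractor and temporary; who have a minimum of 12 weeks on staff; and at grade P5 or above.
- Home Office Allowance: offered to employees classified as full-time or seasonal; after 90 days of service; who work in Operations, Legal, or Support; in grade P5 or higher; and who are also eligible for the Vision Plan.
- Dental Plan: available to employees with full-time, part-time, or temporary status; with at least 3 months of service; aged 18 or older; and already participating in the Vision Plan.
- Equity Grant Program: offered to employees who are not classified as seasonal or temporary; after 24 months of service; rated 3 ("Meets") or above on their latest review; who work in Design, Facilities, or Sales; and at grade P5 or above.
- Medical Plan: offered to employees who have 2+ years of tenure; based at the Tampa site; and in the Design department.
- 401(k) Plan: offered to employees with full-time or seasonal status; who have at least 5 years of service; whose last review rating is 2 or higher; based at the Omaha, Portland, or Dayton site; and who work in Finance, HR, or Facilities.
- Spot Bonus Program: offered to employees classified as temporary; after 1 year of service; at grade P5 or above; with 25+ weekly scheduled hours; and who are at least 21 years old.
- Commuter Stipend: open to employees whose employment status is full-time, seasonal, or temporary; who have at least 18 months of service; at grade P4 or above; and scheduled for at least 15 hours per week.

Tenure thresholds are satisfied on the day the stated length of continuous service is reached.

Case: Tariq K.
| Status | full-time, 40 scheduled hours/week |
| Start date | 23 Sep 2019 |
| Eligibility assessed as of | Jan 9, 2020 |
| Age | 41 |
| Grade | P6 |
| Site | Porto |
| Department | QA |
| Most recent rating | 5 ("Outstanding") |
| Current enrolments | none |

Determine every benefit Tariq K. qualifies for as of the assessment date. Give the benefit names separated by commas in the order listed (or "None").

Vision Plan

Service from 23 Sep 2019 to Jan 9, 2020: 108 days.
Vision Plan — status full-time ✓ (not excluded); service 108 days ≥ 12 weeks (≈84 days) ✓; grade P6 ≥ P5 ✓ → eligible.
Home Office Allowance — status full-time ✓; service 108 days ≥ 90 days ✓; dept QA ✗ → not eligible.
Dental Plan — status full-time ✓; service 108 days ≥ 3 months (≈90 days) ✓; age 41 ≥ 18 ✓; not enrolled in Vision Plan ✗ → not eligible.
Equity Grant Program — status full-time ✓ (not excluded); service 108 days < 24 months (≈720 days) ✗ → not eligible.
Medical Plan — service 108 days < 2 years (≈730 days) ✗ → not eligible.
401(k) Plan — status full-time ✓; service 108 days < 5 years (≈1825 days) ✗ → not eligible.
Spot Bonus Program — status full-time ✗ (requires temporary) → not eligible.
Commuter Stipend — status full-time ✓; service 108 days < 18 months (≈540 days) ✗ → not eligible.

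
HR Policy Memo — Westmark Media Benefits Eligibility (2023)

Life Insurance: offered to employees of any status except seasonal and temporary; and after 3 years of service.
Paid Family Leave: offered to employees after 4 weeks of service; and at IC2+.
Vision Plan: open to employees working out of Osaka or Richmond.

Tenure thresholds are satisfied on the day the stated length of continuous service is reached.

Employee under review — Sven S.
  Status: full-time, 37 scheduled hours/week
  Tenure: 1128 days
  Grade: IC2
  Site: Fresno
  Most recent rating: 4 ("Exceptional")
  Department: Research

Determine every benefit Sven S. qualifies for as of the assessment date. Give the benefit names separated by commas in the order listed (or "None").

Life Insurance — status full-time ✓ (not excluded); service 1128 days ≥ 3 years (≈1095 days) ✓ → eligible.
Paid Family Leave — service 1128 days ≥ 4 weeks (≈28 days) ✓; grade IC2 ≥ IC2 ✓ → eligible.
Vision Plan — site Fresno ✗ (not Osaka or Richmond) → not eligible.

Life Insurance, Paid Family Leave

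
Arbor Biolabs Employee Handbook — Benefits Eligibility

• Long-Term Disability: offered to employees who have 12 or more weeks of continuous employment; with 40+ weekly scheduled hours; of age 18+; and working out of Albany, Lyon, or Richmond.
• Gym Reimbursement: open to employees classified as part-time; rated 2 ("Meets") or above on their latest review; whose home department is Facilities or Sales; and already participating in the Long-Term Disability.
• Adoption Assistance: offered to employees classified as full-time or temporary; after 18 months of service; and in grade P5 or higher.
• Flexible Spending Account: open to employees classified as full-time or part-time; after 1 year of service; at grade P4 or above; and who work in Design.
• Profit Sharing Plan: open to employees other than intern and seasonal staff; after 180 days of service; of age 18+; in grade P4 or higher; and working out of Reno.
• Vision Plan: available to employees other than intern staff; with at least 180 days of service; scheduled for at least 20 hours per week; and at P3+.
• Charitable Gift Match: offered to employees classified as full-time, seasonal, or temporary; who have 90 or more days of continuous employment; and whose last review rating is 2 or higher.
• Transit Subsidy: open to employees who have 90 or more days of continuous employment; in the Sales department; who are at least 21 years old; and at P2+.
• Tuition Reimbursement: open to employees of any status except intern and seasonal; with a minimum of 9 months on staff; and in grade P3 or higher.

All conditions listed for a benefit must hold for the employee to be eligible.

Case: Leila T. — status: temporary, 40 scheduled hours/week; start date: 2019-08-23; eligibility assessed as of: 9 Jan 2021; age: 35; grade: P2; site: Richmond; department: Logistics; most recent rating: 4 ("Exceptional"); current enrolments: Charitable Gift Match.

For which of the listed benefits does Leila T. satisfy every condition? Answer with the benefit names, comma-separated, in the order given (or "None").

Service from 2019-08-23 to 9 Jan 2021: 505 days.
Long-Term Disability — service 505 days ≥ 12 weeks (≈84 days) ✓; 40 hrs/wk ≥ 40 ✓; age 35 ≥ 18 ✓; site Richmond ✓ → eligible.
Gym Reimbursement — status temporary ✗ (requires part-time) → not eligible.
Adoption Assistance — status temporary ✓; service 505 days < 18 months (≈540 days) ✗ → not eligible.
Flexible Spending Account — status temporary ✗ (requires full-time or part-time) → not eligible.
Profit Sharing Plan — status temporary ✓ (not excluded); service 505 days ≥ 180 days ✓; age 35 ≥ 18 ✓; grade P2 < P4 ✗ → not eligible.
Vision Plan — status temporary ✓ (not excluded); service 505 days ≥ 180 days ✓; 40 hrs/wk ≥ 20 ✓; grade P2 < P3 ✗ → not eligible.
Charitable Gift Match — status temporary ✓; service 505 days ≥ 90 days ✓; rating 4 ≥ 2 ✓ → eligible.
Transit Subsidy — service 505 days ≥ 90 days ✓; dept Logistics ✗ → not eligible.
Tuition Reimbursement — status temporary ✓ (not excluded); service 505 days ≥ 9 months (≈270 days) ✓; grade P2 < P3 ✗ → not eligible.

Long-Term Disability, Charitable Gift Match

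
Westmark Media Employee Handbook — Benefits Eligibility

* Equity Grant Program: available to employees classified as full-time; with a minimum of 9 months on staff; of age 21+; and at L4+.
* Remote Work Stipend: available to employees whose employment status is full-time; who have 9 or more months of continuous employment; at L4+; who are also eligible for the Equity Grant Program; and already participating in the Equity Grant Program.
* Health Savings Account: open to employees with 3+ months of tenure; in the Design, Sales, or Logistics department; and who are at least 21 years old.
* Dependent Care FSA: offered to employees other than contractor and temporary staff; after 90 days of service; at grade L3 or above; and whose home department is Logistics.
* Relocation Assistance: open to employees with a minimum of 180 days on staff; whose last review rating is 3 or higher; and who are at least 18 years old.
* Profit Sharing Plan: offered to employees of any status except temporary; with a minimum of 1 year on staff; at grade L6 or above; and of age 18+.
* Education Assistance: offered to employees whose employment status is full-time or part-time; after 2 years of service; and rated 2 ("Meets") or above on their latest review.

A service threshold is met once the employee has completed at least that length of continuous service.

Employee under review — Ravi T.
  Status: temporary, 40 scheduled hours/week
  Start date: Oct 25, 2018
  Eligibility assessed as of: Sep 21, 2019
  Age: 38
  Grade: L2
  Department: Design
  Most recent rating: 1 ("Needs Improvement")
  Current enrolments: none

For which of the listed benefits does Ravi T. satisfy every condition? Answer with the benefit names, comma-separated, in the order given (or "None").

Health Savings Account

Service from Oct 25, 2018 to Sep 21, 2019: 331 days.
Equity Grant Program — status temporary ✗ (requires full-time) → not eligible.
Remote Work Stipend — status temporary ✗ (requires full-time) → not eligible.
Health Savings Account — service 331 days ≥ 3 months (≈90 days) ✓; dept Design ✓; age 38 ≥ 21 ✓ → eligible.
Dependent Care FSA — status temporary ✗ (excluded) → not eligible.
Relocation Assistance — service 331 days ≥ 180 days ✓; rating 1 < 3 ✗ → not eligible.
Profit Sharing Plan — status temporary ✗ (excluded) → not eligible.
Education Assistance — status temporary ✗ (requires full-time or part-time) → not eligible.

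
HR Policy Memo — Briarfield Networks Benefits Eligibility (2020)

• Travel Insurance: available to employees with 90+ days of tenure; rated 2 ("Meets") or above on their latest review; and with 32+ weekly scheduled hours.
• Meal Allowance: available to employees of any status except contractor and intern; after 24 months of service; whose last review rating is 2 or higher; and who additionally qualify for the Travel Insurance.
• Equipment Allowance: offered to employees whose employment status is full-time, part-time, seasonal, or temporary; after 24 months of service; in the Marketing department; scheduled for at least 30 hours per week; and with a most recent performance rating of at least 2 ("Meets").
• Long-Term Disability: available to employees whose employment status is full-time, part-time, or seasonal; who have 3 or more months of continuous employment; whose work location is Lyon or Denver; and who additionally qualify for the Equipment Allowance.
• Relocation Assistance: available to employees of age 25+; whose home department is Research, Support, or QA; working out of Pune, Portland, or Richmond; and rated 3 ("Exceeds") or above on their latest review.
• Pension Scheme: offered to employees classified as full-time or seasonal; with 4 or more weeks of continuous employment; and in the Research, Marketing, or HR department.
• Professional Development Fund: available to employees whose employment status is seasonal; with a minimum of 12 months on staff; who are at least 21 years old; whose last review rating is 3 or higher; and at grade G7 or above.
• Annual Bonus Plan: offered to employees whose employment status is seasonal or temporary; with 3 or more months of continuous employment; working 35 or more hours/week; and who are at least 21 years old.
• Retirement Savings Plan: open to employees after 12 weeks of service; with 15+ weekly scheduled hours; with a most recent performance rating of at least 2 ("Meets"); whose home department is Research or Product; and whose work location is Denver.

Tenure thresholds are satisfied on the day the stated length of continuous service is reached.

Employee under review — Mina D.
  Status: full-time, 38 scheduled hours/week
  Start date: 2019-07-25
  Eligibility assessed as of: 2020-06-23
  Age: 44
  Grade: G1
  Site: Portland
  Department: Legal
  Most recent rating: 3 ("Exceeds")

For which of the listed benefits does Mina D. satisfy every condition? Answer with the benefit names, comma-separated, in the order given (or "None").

Service from 2019-07-25 to 2020-06-23: 334 days.
Travel Insurance — service 334 days ≥ 90 days ✓; rating 3 ≥ 2 ✓; 38 hrs/wk ≥ 32 ✓ → eligible.
Meal Allowance — status full-time ✓ (not excluded); service 334 days < 24 months (≈720 days) ✗ → not eligible.
Equipment Allowance — status full-time ✓; service 334 days < 24 months (≈720 days) ✗ → not eligible.
Long-Term Disability — status full-time ✓; service 334 days ≥ 3 months (≈90 days) ✓; site Portland ✗ (not Lyon or Denver) → not eligible.
Relocation Assistance — age 44 ≥ 25 ✓; dept Legal ✗ → not eligible.
Pension Scheme — status full-time ✓; service 334 days ≥ 4 weeks (≈28 days) ✓; dept Legal ✗ → not eligible.
Professional Development Fund — status full-time ✗ (requires seasonal) → not eligible.
Annual Bonus Plan — status full-time ✗ (requires seasonal or temporary) → not eligible.
Retirement Savings Plan — service 334 days ≥ 12 weeks (≈84 days) ✓; 38 hrs/wk ≥ 15 ✓; rating 3 ≥ 2 ✓; dept Legal ✗ → not eligible.

Travel Insurance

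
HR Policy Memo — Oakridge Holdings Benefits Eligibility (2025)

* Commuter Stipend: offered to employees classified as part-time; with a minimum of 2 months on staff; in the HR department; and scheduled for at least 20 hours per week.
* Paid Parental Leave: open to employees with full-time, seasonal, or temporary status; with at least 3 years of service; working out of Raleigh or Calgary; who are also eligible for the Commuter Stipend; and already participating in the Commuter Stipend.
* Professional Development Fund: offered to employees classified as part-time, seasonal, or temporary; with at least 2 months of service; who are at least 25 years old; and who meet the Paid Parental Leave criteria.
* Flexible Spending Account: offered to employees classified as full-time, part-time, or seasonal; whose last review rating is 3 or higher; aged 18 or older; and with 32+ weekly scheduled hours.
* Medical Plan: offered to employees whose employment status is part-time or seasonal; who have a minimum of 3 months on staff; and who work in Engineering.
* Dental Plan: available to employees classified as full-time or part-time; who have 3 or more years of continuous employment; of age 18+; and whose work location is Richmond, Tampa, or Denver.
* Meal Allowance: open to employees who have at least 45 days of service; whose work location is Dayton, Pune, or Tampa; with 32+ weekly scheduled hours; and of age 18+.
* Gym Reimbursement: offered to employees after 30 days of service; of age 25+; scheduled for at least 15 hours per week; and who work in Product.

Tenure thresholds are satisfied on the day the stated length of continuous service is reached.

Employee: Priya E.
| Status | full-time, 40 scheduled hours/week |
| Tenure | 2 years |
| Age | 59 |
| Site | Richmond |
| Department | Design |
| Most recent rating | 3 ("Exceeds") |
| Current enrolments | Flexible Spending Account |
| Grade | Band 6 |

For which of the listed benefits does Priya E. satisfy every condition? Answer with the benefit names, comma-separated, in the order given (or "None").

Commuter Stipend — status full-time ✗ (requires part-time) → not eligible.
Paid Parental Leave — status full-time ✓; service 2 years < 3 years ✗ → not eligible.
Professional Development Fund — status full-time ✗ (requires part-time, seasonal, or temporary) → not eligible.
Flexible Spending Account — status full-time ✓; rating 3 ≥ 3 ✓; age 59 ≥ 18 ✓; 40 hrs/wk ≥ 32 ✓ → eligible.
Medical Plan — status full-time ✗ (requires part-time or seasonal) → not eligible.
Dental Plan — status full-time ✓; service 2 years < 3 years ✗ → not eligible.
Meal Allowance — service 2 years ≥ 45 days ✓; site Richmond ✗ (not Dayton, Pune, or Tampa) → not eligible.
Gym Reimbursement — service 2 years ≥ 30 days ✓; age 59 ≥ 25 ✓; 40 hrs/wk ≥ 15 ✓; dept Design ✗ → not eligible.

Flexible Spending Account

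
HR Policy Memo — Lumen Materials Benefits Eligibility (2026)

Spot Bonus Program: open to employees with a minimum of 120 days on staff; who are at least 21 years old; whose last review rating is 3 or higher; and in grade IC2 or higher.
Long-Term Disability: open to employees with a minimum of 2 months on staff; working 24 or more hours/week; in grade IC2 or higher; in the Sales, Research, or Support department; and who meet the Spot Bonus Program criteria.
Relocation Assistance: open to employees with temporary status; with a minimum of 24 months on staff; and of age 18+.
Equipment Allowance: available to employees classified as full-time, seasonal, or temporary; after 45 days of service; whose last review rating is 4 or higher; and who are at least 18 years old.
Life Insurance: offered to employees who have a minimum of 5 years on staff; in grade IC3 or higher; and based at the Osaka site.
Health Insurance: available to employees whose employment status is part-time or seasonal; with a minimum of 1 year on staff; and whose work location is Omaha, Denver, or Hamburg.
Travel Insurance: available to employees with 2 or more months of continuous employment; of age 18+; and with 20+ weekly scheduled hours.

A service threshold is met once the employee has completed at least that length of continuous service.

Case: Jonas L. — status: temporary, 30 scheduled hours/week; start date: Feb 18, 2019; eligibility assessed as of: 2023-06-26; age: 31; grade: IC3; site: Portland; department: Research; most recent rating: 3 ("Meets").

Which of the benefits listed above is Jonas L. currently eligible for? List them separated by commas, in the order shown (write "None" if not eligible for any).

Spot Bonus Program, Long-Term Disability, Relocation Assistance, Travel Insurance

Service from Feb 18, 2019 to 2023-06-26: 1589 days.
Spot Bonus Program — service 1589 days ≥ 120 days ✓; age 31 ≥ 21 ✓; rating 3 ≥ 3 ✓; grade IC3 ≥ IC2 ✓ → eligible.
Long-Term Disability — service 1589 days ≥ 2 months (≈60 days) ✓; 30 hrs/wk ≥ 24 ✓; grade IC3 ≥ IC2 ✓; dept Research ✓; eligible for Spot Bonus Program ✓ → eligible.
Relocation Assistance — status temporary ✓; service 1589 days ≥ 24 months (≈720 days) ✓; age 31 ≥ 18 ✓ → eligible.
Equipment Allowance — status temporary ✓; service 1589 days ≥ 45 days ✓; rating 3 < 4 ✗ → not eligible.
Life Insurance — service 1589 days < 5 years (≈1825 days) ✗ → not eligible.
Health Insurance — status temporary ✗ (requires part-time or seasonal) → not eligible.
Travel Insurance — service 1589 days ≥ 2 months (≈60 days) ✓; age 31 ≥ 18 ✓; 30 hrs/wk ≥ 20 ✓ → eligible.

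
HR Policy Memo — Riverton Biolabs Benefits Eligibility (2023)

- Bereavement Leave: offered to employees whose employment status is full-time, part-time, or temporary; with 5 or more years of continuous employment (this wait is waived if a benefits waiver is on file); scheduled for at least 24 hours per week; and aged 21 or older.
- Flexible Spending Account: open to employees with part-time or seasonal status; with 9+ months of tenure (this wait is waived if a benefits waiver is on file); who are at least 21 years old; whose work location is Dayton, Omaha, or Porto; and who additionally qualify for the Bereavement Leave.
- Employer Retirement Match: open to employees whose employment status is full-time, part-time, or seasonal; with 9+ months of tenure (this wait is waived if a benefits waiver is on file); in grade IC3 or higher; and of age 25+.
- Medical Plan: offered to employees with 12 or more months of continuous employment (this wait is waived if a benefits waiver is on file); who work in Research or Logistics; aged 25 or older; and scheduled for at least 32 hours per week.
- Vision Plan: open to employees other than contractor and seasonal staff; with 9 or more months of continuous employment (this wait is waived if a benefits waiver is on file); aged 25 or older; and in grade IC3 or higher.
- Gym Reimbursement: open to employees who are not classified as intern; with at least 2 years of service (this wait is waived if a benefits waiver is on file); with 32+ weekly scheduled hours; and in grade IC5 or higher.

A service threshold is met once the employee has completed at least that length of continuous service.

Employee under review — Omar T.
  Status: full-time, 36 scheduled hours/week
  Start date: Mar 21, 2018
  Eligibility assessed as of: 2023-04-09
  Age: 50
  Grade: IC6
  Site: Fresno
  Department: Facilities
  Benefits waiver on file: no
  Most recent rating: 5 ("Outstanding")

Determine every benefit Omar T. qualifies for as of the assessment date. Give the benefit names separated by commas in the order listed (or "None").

Bereavement Leave, Employer Retirement Match, Vision Plan, Gym Reimbursement

Service from Mar 21, 2018 to 2023-04-09: 1845 days.
Bereavement Leave — status full-time ✓; no waiver, service 1845 days ≥ 5 years (≈1825 days) ✓; 36 hrs/wk ≥ 24 ✓; age 50 ≥ 21 ✓ → eligible.
Flexible Spending Account — status full-time ✗ (requires part-time or seasonal) → not eligible.
Employer Retirement Match — status full-time ✓; no waiver, service 1845 days ≥ 9 months (≈270 days) ✓; grade IC6 ≥ IC3 ✓; age 50 ≥ 25 ✓ → eligible.
Medical Plan — no waiver, service 1845 days ≥ 12 months (≈360 days) ✓; dept Facilities ✗ → not eligible.
Vision Plan — status full-time ✓ (not excluded); no waiver, service 1845 days ≥ 9 months (≈270 days) ✓; age 50 ≥ 25 ✓; grade IC6 ≥ IC3 ✓ → eligible.
Gym Reimbursement — status full-time ✓ (not excluded); no waiver, service 1845 days ≥ 2 years (≈730 days) ✓; 36 hrs/wk ≥ 32 ✓; grade IC6 ≥ IC5 ✓ → eligible.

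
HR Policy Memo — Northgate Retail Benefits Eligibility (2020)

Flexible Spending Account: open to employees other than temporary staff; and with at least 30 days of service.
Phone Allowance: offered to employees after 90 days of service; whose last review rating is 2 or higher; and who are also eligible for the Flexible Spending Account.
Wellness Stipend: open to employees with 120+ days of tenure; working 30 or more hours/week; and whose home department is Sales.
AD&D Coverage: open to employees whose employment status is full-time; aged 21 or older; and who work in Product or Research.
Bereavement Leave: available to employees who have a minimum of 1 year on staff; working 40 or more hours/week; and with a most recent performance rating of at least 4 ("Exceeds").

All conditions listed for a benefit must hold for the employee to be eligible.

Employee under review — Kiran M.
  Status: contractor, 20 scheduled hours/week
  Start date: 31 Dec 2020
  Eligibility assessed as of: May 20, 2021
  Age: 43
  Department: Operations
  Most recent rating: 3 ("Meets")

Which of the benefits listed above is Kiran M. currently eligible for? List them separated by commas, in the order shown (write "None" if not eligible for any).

Flexible Spending Account, Phone Allowance

Service from 31 Dec 2020 to May 20, 2021: 140 days.
Flexible Spending Account — status contractor ✓ (not excluded); service 140 days ≥ 30 days ✓ → eligible.
Phone Allowance — service 140 days ≥ 90 days ✓; rating 3 ≥ 2 ✓; eligible for Flexible Spending Account ✓ → eligible.
Wellness Stipend — service 140 days ≥ 120 days ✓; 20 hrs/wk < 30 ✗ → not eligible.
AD&D Coverage — status contractor ✗ (requires full-time) → not eligible.
Bereavement Leave — service 140 days < 1 year (≈365 days) ✗ → not eligible.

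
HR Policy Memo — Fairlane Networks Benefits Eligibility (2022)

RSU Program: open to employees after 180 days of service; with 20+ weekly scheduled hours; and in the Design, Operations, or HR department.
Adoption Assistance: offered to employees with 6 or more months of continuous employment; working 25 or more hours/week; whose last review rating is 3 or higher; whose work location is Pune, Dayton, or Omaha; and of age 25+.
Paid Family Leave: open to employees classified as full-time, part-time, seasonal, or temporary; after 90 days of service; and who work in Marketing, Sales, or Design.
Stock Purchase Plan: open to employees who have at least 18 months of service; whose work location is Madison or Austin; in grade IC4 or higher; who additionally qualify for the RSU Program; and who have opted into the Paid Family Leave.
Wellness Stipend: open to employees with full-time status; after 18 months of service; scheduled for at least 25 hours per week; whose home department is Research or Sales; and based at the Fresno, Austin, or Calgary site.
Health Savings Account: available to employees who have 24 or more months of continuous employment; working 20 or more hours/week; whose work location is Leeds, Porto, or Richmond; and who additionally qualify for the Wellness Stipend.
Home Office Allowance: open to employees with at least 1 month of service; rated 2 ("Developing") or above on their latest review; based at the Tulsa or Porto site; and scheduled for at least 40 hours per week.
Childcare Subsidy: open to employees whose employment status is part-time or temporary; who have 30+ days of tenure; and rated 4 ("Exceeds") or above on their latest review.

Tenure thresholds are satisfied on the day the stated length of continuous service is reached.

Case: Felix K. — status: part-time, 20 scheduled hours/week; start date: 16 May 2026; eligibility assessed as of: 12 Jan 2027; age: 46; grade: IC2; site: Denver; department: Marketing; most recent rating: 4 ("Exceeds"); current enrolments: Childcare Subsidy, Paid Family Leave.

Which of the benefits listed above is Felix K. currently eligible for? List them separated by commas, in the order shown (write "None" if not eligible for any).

Service from 16 May 2026 to 12 Jan 2027: 241 days.
RSU Program — service 241 days ≥ 180 days ✓; 20 hrs/wk ≥ 20 ✓; dept Marketing ✗ → not eligible.
Adoption Assistance — service 241 days ≥ 6 months (≈180 days) ✓; 20 hrs/wk < 25 ✗ → not eligible.
Paid Family Leave — status part-time ✓; service 241 days ≥ 90 days ✓; dept Marketing ✓ → eligible.
Stock Purchase Plan — service 241 days < 18 months (≈540 days) ✗ → not eligible.
Wellness Stipend — status part-time ✗ (requires full-time) → not eligible.
Health Savings Account — service 241 days < 24 months (≈720 days) ✗ → not eligible.
Home Office Allowance — service 241 days ≥ 1 month (≈30 days) ✓; rating 4 ≥ 2 ✓; site Denver ✗ (not Tulsa or Porto) → not eligible.
Childcare Subsidy — status part-time ✓; service 241 days ≥ 30 days ✓; rating 4 ≥ 4 ✓ → eligible.

Paid Family Leave, Childcare Subsidy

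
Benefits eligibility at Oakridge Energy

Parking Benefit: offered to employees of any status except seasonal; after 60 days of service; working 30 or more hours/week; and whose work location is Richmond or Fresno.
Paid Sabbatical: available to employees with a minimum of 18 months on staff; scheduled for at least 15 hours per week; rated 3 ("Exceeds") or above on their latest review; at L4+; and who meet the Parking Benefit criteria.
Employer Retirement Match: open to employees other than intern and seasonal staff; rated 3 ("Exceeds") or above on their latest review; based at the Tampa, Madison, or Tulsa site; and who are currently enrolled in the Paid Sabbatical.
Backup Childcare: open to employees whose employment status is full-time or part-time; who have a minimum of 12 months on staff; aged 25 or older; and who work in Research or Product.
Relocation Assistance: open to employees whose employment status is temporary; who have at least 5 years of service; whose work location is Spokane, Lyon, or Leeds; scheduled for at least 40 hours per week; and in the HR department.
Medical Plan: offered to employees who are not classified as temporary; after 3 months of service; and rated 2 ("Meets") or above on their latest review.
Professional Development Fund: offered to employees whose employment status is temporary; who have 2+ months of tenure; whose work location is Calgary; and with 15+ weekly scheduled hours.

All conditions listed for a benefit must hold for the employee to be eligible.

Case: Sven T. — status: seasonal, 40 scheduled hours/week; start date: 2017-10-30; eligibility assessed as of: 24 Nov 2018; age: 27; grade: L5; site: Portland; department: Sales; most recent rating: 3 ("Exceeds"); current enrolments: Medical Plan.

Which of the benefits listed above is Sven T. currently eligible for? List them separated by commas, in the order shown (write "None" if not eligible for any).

Medical Plan

Service from 2017-10-30 to 24 Nov 2018: 390 days.
Parking Benefit — status seasonal ✗ (excluded) → not eligible.
Paid Sabbatical — service 390 days < 18 months (≈540 days) ✗ → not eligible.
Employer Retirement Match — status seasonal ✗ (excluded) → not eligible.
Backup Childcare — status seasonal ✗ (requires full-time or part-time) → not eligible.
Relocation Assistance — status seasonal ✗ (requires temporary) → not eligible.
Medical Plan — status seasonal ✓ (not excluded); service 390 days ≥ 3 months (≈90 days) ✓; rating 3 ≥ 2 ✓ → eligible.
Professional Development Fund — status seasonal ✗ (requires temporary) → not eligible.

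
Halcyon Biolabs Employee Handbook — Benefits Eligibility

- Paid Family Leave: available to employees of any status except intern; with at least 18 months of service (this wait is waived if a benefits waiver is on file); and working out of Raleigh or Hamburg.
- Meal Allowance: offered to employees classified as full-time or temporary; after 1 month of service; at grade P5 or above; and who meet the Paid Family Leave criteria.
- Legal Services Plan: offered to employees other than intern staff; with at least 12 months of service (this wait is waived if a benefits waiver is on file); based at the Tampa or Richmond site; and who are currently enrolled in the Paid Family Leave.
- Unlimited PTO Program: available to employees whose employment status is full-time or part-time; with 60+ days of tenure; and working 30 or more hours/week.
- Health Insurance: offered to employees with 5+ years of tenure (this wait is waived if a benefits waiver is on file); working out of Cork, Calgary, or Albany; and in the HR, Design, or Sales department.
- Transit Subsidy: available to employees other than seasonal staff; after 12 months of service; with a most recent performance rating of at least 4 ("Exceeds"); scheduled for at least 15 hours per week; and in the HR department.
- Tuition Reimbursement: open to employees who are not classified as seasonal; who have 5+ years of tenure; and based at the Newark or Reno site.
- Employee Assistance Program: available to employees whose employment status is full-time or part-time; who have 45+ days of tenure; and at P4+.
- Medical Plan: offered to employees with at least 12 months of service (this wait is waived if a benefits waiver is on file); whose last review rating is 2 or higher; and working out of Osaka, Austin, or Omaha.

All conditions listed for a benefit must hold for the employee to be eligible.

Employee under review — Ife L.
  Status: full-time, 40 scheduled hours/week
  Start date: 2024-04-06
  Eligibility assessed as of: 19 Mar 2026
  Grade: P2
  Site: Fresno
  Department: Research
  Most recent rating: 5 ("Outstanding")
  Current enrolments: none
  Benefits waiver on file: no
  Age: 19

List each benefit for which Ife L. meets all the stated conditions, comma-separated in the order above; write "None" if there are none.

Service from 2024-04-06 to 19 Mar 2026: 712 days.
Paid Family Leave — status full-time ✓ (not excluded); no waiver, service 712 days ≥ 18 months (≈540 days) ✓; site Fresno ✗ (not Raleigh or Hamburg) → not eligible.
Meal Allowance — status full-time ✓; service 712 days ≥ 1 month (≈30 days) ✓; grade P2 < P5 ✗ → not eligible.
Legal Services Plan — status full-time ✓ (not excluded); no waiver, service 712 days ≥ 12 months (≈360 days) ✓; site Fresno ✗ (not Tampa or Richmond) → not eligible.
Unlimited PTO Program — status full-time ✓; service 712 days ≥ 60 days ✓; 40 hrs/wk ≥ 30 ✓ → eligible.
Health Insurance — no waiver, service 712 days < 5 years (≈1825 days) ✗ → not eligible.
Transit Subsidy — status full-time ✓ (not excluded); service 712 days ≥ 12 months (≈360 days) ✓; rating 5 ≥ 4 ✓; 40 hrs/wk ≥ 15 ✓; dept Research ✗ → not eligible.
Tuition Reimbursement — status full-time ✓ (not excluded); service 712 days < 5 years (≈1825 days) ✗ → not eligible.
Employee Assistance Program — status full-time ✓; service 712 days ≥ 45 days ✓; grade P2 < P4 ✗ → not eligible.
Medical Plan — no waiver, service 712 days ≥ 12 months (≈360 days) ✓; rating 5 ≥ 2 ✓; site Fresno ✗ (not Osaka, Austin, or Omaha) → not eligible.

Unlimited PTO Program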